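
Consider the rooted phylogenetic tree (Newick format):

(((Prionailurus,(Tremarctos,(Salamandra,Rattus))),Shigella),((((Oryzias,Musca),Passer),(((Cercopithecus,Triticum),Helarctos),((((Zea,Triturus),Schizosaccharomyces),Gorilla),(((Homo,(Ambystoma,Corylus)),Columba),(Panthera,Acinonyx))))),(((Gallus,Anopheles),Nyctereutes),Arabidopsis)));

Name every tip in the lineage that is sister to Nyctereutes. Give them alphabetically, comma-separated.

Anopheles, Gallus

Nyctereutes attaches to the tree at the node subtending ((Gallus,Anopheles),Nyctereutes).
The other lineage descending from that same node — the sister group — is (Gallus,Anopheles); its 2 tips in alphabetical order are the answer.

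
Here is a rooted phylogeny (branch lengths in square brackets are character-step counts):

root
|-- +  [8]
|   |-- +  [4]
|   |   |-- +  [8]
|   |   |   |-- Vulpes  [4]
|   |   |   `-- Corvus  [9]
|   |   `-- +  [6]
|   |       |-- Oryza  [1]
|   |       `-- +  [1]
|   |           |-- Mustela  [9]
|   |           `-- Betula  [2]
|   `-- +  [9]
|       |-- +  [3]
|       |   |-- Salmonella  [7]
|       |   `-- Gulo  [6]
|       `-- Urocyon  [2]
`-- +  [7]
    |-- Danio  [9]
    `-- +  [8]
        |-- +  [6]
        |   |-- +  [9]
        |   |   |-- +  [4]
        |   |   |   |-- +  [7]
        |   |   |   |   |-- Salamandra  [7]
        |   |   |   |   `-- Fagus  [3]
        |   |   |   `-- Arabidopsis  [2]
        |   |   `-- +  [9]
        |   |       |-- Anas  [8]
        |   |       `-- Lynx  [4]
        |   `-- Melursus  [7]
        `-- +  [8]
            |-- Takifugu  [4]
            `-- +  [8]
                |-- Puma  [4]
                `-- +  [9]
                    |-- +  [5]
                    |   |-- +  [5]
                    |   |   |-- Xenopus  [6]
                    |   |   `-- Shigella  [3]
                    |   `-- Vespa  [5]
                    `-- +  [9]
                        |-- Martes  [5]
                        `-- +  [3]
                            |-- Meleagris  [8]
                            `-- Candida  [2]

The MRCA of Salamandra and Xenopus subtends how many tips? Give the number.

The MRCA of Salamandra and Xenopus is the node subtending (((((Salamandra,Fagus),Arabidopsis),(Anas,Lynx)),Melursus),(Takifugu,(Puma,(((Xenopus,Shigella),Vespa),(Martes,(Meleagris,Candida)))))).
That clade contains 14 terminal taxa: Anas, Arabidopsis, Candida, Fagus, Lynx, Martes, Meleagris, Melursus, Puma, Salamandra, Shigella, Takifugu, Vespa, Xenopus.

14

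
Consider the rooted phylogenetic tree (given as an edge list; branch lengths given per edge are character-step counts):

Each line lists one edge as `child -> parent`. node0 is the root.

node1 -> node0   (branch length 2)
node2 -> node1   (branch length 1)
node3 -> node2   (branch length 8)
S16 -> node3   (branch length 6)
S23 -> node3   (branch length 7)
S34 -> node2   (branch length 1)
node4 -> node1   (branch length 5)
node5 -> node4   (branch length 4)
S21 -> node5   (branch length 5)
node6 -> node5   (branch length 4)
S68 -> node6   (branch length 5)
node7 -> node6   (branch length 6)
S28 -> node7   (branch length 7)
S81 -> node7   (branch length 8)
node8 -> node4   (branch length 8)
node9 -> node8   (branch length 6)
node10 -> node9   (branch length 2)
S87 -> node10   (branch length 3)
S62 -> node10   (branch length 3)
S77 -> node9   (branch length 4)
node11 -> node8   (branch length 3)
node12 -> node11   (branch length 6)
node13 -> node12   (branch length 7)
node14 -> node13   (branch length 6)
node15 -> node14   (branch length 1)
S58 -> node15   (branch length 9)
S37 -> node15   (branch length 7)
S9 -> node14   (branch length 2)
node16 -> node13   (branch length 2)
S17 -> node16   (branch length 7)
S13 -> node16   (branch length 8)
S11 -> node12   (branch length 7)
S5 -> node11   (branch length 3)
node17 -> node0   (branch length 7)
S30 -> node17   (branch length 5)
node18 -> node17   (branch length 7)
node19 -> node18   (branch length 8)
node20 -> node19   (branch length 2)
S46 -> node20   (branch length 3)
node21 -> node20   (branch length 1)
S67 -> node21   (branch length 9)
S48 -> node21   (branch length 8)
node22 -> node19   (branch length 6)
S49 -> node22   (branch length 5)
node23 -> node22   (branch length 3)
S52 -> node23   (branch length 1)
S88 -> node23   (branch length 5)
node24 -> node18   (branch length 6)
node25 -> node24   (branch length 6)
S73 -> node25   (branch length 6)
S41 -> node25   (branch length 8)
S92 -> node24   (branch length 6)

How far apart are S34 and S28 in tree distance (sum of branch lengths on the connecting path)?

28

The path runs S34 → … → MRCA → … → S28; the MRCA is the node subtending (((S16,S23),S34),((S21,(S68,(S28,S81))),(((S87,S62),S77),(((((S58,S37),S9),(S17,S13)),S11),S5)))).
Branch lengths along that path: 1 + 1 + 5 + 4 + 4 + 6 + 7 = 28.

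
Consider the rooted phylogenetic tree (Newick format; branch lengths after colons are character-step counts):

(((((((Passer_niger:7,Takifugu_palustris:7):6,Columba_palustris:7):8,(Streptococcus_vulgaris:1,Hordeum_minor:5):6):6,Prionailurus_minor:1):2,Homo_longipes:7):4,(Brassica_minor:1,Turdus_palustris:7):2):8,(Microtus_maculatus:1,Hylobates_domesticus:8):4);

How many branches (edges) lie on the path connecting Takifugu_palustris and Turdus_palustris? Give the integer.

8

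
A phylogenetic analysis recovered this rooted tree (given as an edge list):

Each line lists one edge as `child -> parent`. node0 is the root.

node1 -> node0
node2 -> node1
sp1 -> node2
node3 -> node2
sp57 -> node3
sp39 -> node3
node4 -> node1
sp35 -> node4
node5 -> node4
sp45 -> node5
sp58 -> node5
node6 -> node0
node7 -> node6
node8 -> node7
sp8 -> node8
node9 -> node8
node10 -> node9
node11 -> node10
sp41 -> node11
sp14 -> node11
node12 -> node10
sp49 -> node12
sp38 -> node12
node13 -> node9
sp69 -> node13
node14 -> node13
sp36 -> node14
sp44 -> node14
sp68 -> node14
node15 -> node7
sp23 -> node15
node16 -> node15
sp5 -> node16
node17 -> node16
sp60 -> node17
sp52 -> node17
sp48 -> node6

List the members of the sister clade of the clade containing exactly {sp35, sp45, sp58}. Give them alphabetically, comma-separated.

sp1, sp39, sp57

The clade containing exactly {sp35, sp45, sp58} attaches to the tree at the node subtending ((sp1,(sp57,sp39)),(sp35,(sp45,sp58))).
The other lineage descending from that same node — the sister group — is (sp1,(sp57,sp39)); its 3 tips in alphabetical order are the answer.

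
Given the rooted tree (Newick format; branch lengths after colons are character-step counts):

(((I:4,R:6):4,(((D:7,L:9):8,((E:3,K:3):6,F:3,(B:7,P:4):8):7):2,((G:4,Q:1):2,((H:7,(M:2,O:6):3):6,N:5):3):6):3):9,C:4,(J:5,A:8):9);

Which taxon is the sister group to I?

R

I attaches to the tree at the node subtending (I,R).
The other lineage descending from that same node — the sister group — is the single tip R.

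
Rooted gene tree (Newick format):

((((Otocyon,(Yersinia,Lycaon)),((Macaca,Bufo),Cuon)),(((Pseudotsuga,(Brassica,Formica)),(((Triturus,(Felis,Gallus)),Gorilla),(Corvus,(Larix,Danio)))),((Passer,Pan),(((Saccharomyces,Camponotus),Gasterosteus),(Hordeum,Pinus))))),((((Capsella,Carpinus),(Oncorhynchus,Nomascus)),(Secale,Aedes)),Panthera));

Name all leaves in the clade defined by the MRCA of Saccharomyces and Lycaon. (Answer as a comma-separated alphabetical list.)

Brassica, Bufo, Camponotus, Corvus, Cuon, Danio, Felis, Formica, Gallus, Gasterosteus, Gorilla, Hordeum, Larix, Lycaon, Macaca, Otocyon, Pan, Passer, Pinus, Pseudotsuga, Saccharomyces, Triturus, Yersinia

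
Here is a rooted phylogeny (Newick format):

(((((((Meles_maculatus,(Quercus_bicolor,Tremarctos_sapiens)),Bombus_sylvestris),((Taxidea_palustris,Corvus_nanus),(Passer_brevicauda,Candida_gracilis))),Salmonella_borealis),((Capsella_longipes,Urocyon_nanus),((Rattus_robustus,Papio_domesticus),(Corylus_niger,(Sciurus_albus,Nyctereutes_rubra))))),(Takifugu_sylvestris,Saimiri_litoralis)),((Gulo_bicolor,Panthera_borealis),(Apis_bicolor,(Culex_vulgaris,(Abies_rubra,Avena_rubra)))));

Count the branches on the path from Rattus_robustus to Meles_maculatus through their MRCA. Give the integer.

9

The MRCA of Rattus_robustus and Meles_maculatus is the node subtending (((((Meles_maculatus,(Quercus_bicolor,Tremarctos_sapiens)),Bombus_sylvestris),((Taxidea_palustris,Corvus_nanus),(Passer_brevicauda,Candida_gracilis))),Salmonella_borealis),((Capsella_longipes,Urocyon_nanus),((Rattus_robustus,Papio_domesticus),(Corylus_niger,(Sciurus_albus,Nyctereutes_rubra))))).
From Rattus_robustus up to that node: 4 branches. From Meles_maculatus up to the same node: 5 branches. Total: 4 + 5 = 9.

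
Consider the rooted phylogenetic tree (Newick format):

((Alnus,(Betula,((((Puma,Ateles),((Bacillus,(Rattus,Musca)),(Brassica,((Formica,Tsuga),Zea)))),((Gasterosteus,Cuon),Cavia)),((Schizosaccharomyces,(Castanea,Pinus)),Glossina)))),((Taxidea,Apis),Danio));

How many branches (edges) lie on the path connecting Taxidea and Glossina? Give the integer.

The MRCA of Taxidea and Glossina is the root of the tree.
From Taxidea up to that node: 3 branches. From Glossina up to the same node: 5 branches. Total: 3 + 5 = 8.

8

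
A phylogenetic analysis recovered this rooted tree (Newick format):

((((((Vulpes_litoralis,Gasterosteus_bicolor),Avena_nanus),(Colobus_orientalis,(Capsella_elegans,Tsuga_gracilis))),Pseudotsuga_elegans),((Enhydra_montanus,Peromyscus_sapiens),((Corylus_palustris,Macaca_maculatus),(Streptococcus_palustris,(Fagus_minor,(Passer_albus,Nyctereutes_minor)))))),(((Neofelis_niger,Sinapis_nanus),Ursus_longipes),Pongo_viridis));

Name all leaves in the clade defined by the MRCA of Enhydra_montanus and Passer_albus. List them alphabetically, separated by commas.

Tracing Enhydra_montanus: it sits inside (Enhydra_montanus,Peromyscus_sapiens).
Tracing Passer_albus: it sits inside (Passer_albus,Nyctereutes_minor).
The smallest clade enclosing both is ((Enhydra_montanus,Peromyscus_sapiens),((Corylus_palustris,Macaca_maculatus),(Streptococcus_palustris,(Fagus_minor,(Passer_albus,Nyctereutes_minor))))); the answer is its 8 terminal taxa in alphabetical order.

Corylus_palustris, Enhydra_montanus, Fagus_minor, Macaca_maculatus, Nyctereutes_minor, Passer_albus, Peromyscus_sapiens, Streptococcus_palustris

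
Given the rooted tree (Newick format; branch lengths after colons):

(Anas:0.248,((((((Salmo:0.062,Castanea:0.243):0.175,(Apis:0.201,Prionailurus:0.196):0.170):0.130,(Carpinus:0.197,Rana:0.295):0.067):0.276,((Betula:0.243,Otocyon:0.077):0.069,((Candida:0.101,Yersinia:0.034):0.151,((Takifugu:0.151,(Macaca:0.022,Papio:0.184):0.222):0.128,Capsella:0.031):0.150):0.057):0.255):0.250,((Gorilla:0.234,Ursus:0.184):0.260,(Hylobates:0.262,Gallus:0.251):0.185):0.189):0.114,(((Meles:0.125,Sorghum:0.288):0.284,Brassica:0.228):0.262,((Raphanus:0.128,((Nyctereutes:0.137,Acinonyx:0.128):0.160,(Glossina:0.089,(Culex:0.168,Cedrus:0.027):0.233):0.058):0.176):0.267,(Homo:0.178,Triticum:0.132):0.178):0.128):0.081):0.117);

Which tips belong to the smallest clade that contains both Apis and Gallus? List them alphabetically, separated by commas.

Tracing Apis: it sits inside (Apis,Prionailurus).
Tracing Gallus: it sits inside (Hylobates,Gallus).
The smallest clade enclosing both is (((((Salmo,Castanea),(Apis,Prionailurus)),(Carpinus,Rana)),((Betula,Otocyon),((Candida,Yersinia),((Takifugu,(Macaca,Papio)),Capsella)))),((Gorilla,Ursus),(Hylobates,Gallus))); the answer is its 18 terminal taxa in alphabetical order.

Apis, Betula, Candida, Capsella, Carpinus, Castanea, Gallus, Gorilla, Hylobates, Macaca, Otocyon, Papio, Prionailurus, Rana, Salmo, Takifugu, Ursus, Yersinia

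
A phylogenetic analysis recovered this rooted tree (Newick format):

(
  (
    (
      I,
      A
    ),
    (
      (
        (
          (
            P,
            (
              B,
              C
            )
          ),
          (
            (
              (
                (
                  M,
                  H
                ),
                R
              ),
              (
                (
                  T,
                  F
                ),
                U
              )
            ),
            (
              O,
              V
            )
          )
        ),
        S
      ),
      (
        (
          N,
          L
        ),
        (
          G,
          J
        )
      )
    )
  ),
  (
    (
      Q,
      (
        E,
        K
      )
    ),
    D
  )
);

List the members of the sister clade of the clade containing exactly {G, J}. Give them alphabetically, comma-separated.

The clade containing exactly {G, J} attaches to the tree at the node subtending ((N,L),(G,J)).
The other lineage descending from that same node — the sister group — is (N,L); its 2 tips in alphabetical order are the answer.

L, N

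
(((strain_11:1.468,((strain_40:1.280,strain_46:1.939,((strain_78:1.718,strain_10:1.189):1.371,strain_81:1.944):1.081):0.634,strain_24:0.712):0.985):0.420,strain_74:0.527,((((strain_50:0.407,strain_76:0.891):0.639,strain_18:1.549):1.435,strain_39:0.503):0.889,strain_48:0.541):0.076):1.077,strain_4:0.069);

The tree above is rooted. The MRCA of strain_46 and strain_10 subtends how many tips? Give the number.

5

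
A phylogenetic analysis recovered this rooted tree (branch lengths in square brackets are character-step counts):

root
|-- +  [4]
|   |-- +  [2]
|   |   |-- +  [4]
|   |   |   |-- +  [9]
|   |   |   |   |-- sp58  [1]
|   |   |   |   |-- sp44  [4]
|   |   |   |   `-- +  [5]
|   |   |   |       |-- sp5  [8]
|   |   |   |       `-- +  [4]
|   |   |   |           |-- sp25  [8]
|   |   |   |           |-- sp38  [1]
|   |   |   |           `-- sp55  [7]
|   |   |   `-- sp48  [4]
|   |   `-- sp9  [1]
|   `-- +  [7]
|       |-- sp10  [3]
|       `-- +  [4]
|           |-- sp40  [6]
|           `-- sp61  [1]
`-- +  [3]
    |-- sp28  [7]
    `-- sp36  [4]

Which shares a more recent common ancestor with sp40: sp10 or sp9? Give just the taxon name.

sp10

The MRCA of sp40 and sp10 subtends (sp10,(sp40,sp61)) (3 taxa).
The MRCA of sp40 and sp9 subtends ((((sp58,sp44,(sp5,(sp25,sp38,sp55))),sp48),sp9),(sp10,(sp40,sp61))) (11 taxa).
The first is nested inside the second, so sp40 shares a more recent common ancestor with sp10.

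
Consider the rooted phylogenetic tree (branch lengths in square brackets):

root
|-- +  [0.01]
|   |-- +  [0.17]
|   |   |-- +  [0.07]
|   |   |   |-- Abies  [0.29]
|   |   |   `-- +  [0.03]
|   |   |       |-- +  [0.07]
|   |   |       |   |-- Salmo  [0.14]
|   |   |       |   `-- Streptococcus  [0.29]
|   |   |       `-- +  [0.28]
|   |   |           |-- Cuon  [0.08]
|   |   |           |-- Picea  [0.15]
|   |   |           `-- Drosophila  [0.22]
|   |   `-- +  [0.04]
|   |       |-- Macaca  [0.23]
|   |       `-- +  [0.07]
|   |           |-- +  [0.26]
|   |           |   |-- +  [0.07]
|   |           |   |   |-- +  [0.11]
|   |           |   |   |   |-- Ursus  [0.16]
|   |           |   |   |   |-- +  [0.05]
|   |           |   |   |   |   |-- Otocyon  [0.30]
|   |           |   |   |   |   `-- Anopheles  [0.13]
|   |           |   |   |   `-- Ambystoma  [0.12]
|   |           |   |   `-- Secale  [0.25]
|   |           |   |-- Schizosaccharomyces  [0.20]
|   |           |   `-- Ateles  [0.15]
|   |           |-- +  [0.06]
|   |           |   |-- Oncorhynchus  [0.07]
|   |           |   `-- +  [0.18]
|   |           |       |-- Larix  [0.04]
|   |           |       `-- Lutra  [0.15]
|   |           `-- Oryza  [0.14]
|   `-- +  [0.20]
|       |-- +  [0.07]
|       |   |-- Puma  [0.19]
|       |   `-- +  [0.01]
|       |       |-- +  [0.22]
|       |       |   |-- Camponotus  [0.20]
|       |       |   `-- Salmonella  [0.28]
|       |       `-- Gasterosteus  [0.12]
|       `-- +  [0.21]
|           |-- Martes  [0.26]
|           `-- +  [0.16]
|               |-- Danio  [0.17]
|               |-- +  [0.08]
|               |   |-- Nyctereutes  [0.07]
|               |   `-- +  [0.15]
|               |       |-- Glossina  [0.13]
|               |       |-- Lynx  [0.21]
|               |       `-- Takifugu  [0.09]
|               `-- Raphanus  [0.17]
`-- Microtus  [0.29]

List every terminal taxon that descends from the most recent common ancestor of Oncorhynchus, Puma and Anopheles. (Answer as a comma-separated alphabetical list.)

Abies, Ambystoma, Anopheles, Ateles, Camponotus, Cuon, Danio, Drosophila, Gasterosteus, Glossina, Larix, Lutra, Lynx, Macaca, Martes, Nyctereutes, Oncorhynchus, Oryza, Otocyon, Picea, Puma, Raphanus, Salmo, Salmonella, Schizosaccharomyces, Secale, Streptococcus, Takifugu, Ursus

Tracing Oncorhynchus: it sits inside (Oncorhynchus,(Larix,Lutra)).
Tracing Puma: it sits inside (Puma,((Camponotus,Salmonella),Gasterosteus)).
Tracing Anopheles: it sits inside (Otocyon,Anopheles).
The smallest clade enclosing all 3 is (((Abies,((Salmo,Streptococcus),(Cuon,Picea,Drosophila))),(Macaca,((((Ursus,(Otocyon,Anopheles),Ambystoma),Secale),Schizosaccharomyces,Ateles),(Oncorhynchus,(Larix,Lutra)),Oryza))),((Puma,((Camponotus,Salmonella),Gasterosteus)),(Martes,(Danio,(Nyctereutes,(Glossina,Lynx,Takifugu)),Raphanus)))); the answer is its 29 terminal taxa in alphabetical order.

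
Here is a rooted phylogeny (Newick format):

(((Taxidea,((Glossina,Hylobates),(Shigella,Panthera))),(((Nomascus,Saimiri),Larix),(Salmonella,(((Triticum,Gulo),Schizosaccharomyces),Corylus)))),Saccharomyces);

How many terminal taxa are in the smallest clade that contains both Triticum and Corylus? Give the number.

4

The MRCA of Triticum and Corylus is the node subtending (((Triticum,Gulo),Schizosaccharomyces),Corylus).
That clade contains 4 terminal taxa: Corylus, Gulo, Schizosaccharomyces, Triticum.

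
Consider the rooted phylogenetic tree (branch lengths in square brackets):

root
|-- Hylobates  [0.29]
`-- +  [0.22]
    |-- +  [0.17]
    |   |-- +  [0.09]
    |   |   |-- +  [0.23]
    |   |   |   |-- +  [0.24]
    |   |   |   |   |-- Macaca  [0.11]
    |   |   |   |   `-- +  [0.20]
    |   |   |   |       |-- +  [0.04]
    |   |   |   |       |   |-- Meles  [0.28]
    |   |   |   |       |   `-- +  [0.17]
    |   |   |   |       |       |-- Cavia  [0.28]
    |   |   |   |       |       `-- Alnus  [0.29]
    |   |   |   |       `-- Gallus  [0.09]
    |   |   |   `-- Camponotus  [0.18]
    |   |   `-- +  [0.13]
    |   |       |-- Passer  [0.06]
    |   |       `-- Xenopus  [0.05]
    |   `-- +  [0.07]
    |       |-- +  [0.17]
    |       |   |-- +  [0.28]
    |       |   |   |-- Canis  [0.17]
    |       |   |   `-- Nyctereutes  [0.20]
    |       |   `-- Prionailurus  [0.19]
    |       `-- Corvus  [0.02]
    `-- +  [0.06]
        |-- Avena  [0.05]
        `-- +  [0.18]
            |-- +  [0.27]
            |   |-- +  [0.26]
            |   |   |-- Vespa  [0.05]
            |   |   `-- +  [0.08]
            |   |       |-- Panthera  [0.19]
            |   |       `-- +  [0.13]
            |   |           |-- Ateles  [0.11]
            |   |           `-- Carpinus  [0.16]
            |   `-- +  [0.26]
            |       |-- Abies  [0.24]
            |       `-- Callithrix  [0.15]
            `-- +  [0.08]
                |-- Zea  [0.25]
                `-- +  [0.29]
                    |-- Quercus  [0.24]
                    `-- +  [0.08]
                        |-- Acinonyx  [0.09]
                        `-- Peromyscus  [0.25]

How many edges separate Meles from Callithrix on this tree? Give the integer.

The MRCA of Meles and Callithrix is the node subtending (((((Macaca,((Meles,(Cavia,Alnus)),Gallus)),Camponotus),(Passer,Xenopus)),(((Canis,Nyctereutes),Prionailurus),Corvus)),(Avena,(((Vespa,(Panthera,(Ateles,Carpinus))),(Abies,Callithrix)),(Zea,(Quercus,(Acinonyx,Peromyscus)))))).
From Meles up to that node: 7 branches. From Callithrix up to the same node: 5 branches. Total: 7 + 5 = 12.

12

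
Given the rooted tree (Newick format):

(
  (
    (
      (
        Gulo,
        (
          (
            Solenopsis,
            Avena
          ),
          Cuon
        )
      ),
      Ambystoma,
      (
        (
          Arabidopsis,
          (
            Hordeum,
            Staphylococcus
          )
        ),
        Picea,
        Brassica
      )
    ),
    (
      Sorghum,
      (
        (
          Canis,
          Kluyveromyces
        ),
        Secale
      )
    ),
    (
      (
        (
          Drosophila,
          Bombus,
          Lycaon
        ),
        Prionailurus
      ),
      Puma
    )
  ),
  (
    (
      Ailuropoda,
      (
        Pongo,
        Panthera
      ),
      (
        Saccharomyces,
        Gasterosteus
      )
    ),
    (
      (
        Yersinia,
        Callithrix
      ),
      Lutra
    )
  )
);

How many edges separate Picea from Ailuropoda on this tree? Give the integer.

The MRCA of Picea and Ailuropoda is the root of the tree.
From Picea up to that node: 4 branches. From Ailuropoda up to the same node: 3 branches. Total: 4 + 3 = 7.

7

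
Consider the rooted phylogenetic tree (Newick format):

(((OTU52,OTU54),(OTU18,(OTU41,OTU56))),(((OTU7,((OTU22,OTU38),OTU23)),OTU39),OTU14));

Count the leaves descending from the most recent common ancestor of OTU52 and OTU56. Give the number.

5

The MRCA of OTU52 and OTU56 is the node subtending ((OTU52,OTU54),(OTU18,(OTU41,OTU56))).
That clade contains 5 terminal taxa: OTU18, OTU41, OTU52, OTU54, OTU56.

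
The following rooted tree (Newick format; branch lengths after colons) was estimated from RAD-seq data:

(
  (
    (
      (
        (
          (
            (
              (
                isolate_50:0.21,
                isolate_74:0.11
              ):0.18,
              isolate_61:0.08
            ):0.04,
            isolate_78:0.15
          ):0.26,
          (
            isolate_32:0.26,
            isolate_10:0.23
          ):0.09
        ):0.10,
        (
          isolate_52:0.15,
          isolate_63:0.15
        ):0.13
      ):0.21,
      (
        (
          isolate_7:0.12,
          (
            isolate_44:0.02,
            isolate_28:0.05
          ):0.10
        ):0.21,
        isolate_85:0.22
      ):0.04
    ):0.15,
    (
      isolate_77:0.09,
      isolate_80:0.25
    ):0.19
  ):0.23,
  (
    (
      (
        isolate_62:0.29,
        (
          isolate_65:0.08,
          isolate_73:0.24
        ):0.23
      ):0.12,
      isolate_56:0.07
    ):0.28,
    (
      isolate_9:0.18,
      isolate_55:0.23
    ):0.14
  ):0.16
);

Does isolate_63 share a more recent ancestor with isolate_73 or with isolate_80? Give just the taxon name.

isolate_80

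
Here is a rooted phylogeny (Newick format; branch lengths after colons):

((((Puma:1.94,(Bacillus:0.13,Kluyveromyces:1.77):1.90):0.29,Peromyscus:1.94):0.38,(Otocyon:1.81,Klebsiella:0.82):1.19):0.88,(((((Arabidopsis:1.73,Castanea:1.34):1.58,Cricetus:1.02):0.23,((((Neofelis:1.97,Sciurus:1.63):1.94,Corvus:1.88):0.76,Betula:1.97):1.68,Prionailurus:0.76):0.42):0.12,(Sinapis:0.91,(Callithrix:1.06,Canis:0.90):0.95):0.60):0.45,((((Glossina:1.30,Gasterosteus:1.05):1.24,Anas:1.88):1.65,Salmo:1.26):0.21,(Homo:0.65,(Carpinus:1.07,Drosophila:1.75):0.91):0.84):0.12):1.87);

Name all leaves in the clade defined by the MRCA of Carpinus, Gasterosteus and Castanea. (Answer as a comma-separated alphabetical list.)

Anas, Arabidopsis, Betula, Callithrix, Canis, Carpinus, Castanea, Corvus, Cricetus, Drosophila, Gasterosteus, Glossina, Homo, Neofelis, Prionailurus, Salmo, Sciurus, Sinapis

Tracing Carpinus: it sits inside (Carpinus,Drosophila).
Tracing Gasterosteus: it sits inside (Glossina,Gasterosteus).
Tracing Castanea: it sits inside (Arabidopsis,Castanea).
The smallest clade enclosing all 3 is (((((Arabidopsis,Castanea),Cricetus),((((Neofelis,Sciurus),Corvus),Betula),Prionailurus)),(Sinapis,(Callithrix,Canis))),((((Glossina,Gasterosteus),Anas),Salmo),(Homo,(Carpinus,Drosophila)))); the answer is its 18 terminal taxa in alphabetical order.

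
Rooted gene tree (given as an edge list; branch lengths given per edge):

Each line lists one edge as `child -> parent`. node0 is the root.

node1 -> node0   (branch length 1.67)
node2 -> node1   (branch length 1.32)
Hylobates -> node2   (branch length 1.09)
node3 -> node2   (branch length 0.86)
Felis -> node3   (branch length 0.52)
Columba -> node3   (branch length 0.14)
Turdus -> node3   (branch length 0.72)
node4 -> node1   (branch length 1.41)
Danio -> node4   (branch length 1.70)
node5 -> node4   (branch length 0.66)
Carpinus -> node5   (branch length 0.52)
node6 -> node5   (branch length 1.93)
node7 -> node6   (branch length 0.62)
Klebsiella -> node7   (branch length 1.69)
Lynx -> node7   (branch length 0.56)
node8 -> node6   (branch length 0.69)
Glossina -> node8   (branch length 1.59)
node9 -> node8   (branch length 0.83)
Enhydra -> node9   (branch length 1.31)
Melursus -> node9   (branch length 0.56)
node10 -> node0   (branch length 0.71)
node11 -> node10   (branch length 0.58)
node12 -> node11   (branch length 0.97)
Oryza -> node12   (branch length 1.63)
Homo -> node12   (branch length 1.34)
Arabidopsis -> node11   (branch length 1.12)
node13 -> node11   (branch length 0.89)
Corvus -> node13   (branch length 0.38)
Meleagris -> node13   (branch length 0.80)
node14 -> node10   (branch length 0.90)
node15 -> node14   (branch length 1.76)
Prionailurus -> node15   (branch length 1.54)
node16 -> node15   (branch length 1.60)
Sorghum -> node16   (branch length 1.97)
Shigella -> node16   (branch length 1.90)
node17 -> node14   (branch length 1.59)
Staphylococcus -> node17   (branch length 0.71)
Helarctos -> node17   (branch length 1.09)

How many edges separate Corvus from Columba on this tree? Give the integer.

8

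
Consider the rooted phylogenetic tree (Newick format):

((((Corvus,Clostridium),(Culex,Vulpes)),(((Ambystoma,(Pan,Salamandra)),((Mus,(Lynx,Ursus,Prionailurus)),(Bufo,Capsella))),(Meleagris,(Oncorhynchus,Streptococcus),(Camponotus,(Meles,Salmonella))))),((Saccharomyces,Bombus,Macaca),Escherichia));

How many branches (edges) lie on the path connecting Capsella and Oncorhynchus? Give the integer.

7

The MRCA of Capsella and Oncorhynchus is the node subtending (((Ambystoma,(Pan,Salamandra)),((Mus,(Lynx,Ursus,Prionailurus)),(Bufo,Capsella))),(Meleagris,(Oncorhynchus,Streptococcus),(Camponotus,(Meles,Salmonella)))).
From Capsella up to that node: 4 branches. From Oncorhynchus up to the same node: 3 branches. Total: 4 + 3 = 7.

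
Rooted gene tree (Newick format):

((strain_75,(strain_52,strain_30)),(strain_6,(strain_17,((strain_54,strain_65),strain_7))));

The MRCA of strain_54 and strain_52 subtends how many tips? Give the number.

8

The MRCA of strain_54 and strain_52 is the root, so the clade is the entire tree.
That clade contains 8 terminal taxa: strain_17, strain_30, strain_52, strain_54, strain_6, strain_65, strain_7, strain_75.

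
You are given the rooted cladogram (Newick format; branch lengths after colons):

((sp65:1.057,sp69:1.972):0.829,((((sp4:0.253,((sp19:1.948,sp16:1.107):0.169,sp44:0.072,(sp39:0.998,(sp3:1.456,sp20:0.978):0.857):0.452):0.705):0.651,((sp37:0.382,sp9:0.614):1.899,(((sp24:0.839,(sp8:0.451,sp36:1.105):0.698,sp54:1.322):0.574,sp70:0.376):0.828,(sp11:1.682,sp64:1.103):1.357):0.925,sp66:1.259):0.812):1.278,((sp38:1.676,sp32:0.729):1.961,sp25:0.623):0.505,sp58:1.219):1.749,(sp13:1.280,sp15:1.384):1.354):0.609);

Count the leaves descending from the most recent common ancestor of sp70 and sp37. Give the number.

10

The MRCA of sp70 and sp37 is the node subtending ((sp37,sp9),(((sp24,(sp8,sp36),sp54),sp70),(sp11,sp64)),sp66).
That clade contains 10 terminal taxa: sp11, sp24, sp36, sp37, sp54, sp64, sp66, sp70, sp8, sp9.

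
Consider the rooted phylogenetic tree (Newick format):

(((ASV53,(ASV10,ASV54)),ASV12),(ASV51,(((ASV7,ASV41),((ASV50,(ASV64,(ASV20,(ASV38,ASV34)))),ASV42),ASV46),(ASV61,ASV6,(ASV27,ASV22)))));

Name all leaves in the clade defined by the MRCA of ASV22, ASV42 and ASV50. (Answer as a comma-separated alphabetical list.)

ASV20, ASV22, ASV27, ASV34, ASV38, ASV41, ASV42, ASV46, ASV50, ASV6, ASV61, ASV64, ASV7

Tracing ASV22: it sits inside (ASV27,ASV22).
Tracing ASV42: it sits inside ((ASV50,(ASV64,(ASV20,(ASV38,ASV34)))),ASV42).
Tracing ASV50: it sits inside (ASV50,(ASV64,(ASV20,(ASV38,ASV34)))).
The smallest clade enclosing all 3 is (((ASV7,ASV41),((ASV50,(ASV64,(ASV20,(ASV38,ASV34)))),ASV42),ASV46),(ASV61,ASV6,(ASV27,ASV22))); the answer is its 13 terminal taxa in alphabetical order.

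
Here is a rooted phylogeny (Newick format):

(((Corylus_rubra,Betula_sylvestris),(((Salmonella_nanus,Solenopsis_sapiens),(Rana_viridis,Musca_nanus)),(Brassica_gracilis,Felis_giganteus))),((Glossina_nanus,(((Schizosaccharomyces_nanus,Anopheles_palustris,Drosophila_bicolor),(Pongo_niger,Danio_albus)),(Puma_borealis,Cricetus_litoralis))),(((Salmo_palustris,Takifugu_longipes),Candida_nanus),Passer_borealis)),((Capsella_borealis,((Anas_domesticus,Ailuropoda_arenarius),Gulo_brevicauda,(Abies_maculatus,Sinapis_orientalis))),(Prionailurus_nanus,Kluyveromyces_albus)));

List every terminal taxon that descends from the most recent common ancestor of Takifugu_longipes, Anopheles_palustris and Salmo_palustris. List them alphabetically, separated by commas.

Anopheles_palustris, Candida_nanus, Cricetus_litoralis, Danio_albus, Drosophila_bicolor, Glossina_nanus, Passer_borealis, Pongo_niger, Puma_borealis, Salmo_palustris, Schizosaccharomyces_nanus, Takifugu_longipes

Tracing Takifugu_longipes: it sits inside (Salmo_palustris,Takifugu_longipes).
Tracing Anopheles_palustris: it sits inside (Schizosaccharomyces_nanus,Anopheles_palustris,Drosophila_bicolor).
Tracing Salmo_palustris: it sits inside (Salmo_palustris,Takifugu_longipes).
The smallest clade enclosing all 3 is ((Glossina_nanus,(((Schizosaccharomyces_nanus,Anopheles_palustris,Drosophila_bicolor),(Pongo_niger,Danio_albus)),(Puma_borealis,Cricetus_litoralis))),(((Salmo_palustris,Takifugu_longipes),Candida_nanus),Passer_borealis)); the answer is its 12 terminal taxa in alphabetical order.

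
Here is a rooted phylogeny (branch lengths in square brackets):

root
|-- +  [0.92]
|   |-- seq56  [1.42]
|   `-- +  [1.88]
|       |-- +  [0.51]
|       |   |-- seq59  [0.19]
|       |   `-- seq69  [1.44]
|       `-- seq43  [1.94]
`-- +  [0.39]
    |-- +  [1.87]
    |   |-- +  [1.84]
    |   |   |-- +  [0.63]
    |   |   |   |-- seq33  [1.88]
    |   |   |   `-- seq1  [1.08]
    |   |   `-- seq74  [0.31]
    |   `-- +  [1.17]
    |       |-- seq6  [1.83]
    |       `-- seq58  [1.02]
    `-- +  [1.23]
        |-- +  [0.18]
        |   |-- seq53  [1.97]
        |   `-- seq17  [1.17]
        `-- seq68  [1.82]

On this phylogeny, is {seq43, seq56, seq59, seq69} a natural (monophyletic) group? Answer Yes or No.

Yes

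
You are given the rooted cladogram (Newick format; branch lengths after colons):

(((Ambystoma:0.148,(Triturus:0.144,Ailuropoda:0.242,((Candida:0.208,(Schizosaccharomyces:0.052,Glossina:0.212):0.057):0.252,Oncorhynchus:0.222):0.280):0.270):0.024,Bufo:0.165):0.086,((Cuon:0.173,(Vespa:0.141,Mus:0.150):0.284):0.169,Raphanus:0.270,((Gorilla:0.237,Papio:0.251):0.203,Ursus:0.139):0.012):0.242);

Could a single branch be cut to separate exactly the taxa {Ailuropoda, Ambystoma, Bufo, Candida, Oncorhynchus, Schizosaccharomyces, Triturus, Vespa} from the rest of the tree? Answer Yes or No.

No

The MRCA of the listed taxa is the root, so the smallest clade containing them is the whole tree.
That clade also contains Cuon, Glossina, Gorilla, Mus, Papio, Raphanus, Ursus, which are not in the proposed group, so the group is not monophyletic.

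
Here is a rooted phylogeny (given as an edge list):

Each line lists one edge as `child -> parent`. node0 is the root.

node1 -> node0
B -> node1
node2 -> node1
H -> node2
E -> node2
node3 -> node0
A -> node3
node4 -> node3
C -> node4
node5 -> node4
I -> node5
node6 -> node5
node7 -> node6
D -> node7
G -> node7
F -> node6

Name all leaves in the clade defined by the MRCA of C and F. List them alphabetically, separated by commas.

C, D, F, G, I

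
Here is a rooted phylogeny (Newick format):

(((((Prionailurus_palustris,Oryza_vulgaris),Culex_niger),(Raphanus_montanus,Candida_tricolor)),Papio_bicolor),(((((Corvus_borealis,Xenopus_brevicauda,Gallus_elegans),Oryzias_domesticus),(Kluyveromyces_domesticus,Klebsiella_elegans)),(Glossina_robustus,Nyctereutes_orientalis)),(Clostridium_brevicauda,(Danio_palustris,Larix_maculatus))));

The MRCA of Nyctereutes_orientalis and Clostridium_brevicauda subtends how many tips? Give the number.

11

The MRCA of Nyctereutes_orientalis and Clostridium_brevicauda is the node subtending (((((Corvus_borealis,Xenopus_brevicauda,Gallus_elegans),Oryzias_domesticus),(Kluyveromyces_domesticus,Klebsiella_elegans)),(Glossina_robustus,Nyctereutes_orientalis)),(Clostridium_brevicauda,(Danio_palustris,Larix_maculatus))).
That clade contains 11 terminal taxa: Clostridium_brevicauda, Corvus_borealis, Danio_palustris, Gallus_elegans, Glossina_robustus, Klebsiella_elegans, Kluyveromyces_domesticus, Larix_maculatus, Nyctereutes_orientalis, Oryzias_domesticus, Xenopus_brevicauda.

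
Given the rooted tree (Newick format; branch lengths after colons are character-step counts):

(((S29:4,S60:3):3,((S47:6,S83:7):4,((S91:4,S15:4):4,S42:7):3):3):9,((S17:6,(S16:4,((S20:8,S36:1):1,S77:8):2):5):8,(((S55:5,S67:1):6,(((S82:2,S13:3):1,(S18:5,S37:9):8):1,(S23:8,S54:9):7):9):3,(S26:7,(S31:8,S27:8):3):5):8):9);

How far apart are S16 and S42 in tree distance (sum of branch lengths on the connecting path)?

The path runs S16 → … → MRCA → … → S42; the MRCA is the root of the tree.
Branch lengths along that path: 4 + 5 + 8 + 9 + 9 + 3 + 3 + 7 = 48.

48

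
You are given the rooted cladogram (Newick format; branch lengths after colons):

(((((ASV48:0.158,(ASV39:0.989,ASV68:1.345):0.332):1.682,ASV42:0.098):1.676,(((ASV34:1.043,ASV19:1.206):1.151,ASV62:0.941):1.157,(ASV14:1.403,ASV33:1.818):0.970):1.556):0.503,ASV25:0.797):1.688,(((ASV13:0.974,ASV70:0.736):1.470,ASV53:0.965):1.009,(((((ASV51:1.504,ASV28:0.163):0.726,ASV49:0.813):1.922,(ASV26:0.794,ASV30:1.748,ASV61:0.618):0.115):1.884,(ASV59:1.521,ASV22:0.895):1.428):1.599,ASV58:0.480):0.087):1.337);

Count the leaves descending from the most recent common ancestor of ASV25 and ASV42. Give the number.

The MRCA of ASV25 and ASV42 is the node subtending ((((ASV48,(ASV39,ASV68)),ASV42),(((ASV34,ASV19),ASV62),(ASV14,ASV33))),ASV25).
That clade contains 10 terminal taxa: ASV14, ASV19, ASV25, ASV33, ASV34, ASV39, ASV42, ASV48, ASV62, ASV68.

10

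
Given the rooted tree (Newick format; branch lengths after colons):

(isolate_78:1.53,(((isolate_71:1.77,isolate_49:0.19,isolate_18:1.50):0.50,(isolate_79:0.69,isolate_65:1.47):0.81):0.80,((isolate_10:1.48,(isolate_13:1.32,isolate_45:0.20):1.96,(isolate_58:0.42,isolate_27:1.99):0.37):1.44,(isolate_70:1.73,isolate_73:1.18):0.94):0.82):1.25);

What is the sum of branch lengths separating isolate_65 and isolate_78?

The path runs isolate_65 → … → MRCA → … → isolate_78; the MRCA is the root of the tree.
Branch lengths along that path: 1.47 + 0.81 + 0.80 + 1.25 + 1.53 = 5.86.

5.86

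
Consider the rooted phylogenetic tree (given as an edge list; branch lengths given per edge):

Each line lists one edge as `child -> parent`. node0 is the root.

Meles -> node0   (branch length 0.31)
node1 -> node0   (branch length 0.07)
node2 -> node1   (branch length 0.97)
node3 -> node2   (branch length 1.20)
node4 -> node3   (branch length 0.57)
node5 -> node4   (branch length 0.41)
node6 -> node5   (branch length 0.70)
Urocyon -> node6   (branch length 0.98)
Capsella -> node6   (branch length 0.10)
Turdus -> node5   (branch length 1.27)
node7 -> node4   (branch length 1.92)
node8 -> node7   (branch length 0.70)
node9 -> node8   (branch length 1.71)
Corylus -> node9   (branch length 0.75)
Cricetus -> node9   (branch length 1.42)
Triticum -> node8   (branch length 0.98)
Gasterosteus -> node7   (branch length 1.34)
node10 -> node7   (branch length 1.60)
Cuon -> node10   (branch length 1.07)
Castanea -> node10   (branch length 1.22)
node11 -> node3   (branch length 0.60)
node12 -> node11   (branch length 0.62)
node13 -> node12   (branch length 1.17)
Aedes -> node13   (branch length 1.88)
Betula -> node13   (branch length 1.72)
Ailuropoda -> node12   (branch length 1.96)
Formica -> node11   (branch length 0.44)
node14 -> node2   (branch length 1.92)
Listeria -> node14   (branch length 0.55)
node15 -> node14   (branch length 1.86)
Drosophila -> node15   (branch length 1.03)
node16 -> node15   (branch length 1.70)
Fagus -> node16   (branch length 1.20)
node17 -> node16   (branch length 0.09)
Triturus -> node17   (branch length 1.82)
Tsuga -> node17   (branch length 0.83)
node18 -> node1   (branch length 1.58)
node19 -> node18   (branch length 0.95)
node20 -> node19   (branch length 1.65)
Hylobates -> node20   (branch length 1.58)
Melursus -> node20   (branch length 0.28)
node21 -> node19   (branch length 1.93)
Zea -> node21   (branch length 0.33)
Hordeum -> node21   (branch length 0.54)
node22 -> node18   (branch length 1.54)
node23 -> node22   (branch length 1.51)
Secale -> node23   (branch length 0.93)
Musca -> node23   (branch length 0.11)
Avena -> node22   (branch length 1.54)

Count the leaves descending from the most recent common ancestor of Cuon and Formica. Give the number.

13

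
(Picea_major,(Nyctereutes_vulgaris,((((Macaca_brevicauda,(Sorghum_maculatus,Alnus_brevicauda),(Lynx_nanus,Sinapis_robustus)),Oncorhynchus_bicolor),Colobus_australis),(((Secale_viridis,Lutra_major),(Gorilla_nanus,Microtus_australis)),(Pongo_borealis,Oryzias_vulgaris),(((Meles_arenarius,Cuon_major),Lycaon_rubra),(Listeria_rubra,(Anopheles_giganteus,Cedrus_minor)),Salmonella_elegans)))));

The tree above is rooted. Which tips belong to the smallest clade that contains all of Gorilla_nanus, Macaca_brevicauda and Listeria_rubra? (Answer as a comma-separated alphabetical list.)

Tracing Gorilla_nanus: it sits inside (Gorilla_nanus,Microtus_australis).
Tracing Macaca_brevicauda: it sits inside (Macaca_brevicauda,(Sorghum_maculatus,Alnus_brevicauda),(Lynx_nanus,Sinapis_robustus)).
Tracing Listeria_rubra: it sits inside (Listeria_rubra,(Anopheles_giganteus,Cedrus_minor)).
The smallest clade enclosing all 3 is ((((Macaca_brevicauda,(Sorghum_maculatus,Alnus_brevicauda),(Lynx_nanus,Sinapis_robustus)),Oncorhynchus_bicolor),Colobus_australis),(((Secale_viridis,Lutra_major),(Gorilla_nanus,Microtus_australis)),(Pongo_borealis,Oryzias_vulgaris),(((Meles_arenarius,Cuon_major),Lycaon_rubra),(Listeria_rubra,(Anopheles_giganteus,Cedrus_minor)),Salmonella_elegans))); the answer is its 20 terminal taxa in alphabetical order.

Alnus_brevicauda, Anopheles_giganteus, Cedrus_minor, Colobus_australis, Cuon_major, Gorilla_nanus, Listeria_rubra, Lutra_major, Lycaon_rubra, Lynx_nanus, Macaca_brevicauda, Meles_arenarius, Microtus_australis, Oncorhynchus_bicolor, Oryzias_vulgaris, Pongo_borealis, Salmonella_elegans, Secale_viridis, Sinapis_robustus, Sorghum_maculatus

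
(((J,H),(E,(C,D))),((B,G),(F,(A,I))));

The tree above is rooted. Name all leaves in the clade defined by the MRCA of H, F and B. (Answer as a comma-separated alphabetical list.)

A, B, C, D, E, F, G, H, I, J

Tracing H: it sits inside (J,H).
Tracing F: it sits inside (F,(A,I)).
Tracing B: it sits inside (B,G).
The smallest clade enclosing all 3 is the whole tree (their MRCA is the root), so the answer is all 10 tips in alphabetical order.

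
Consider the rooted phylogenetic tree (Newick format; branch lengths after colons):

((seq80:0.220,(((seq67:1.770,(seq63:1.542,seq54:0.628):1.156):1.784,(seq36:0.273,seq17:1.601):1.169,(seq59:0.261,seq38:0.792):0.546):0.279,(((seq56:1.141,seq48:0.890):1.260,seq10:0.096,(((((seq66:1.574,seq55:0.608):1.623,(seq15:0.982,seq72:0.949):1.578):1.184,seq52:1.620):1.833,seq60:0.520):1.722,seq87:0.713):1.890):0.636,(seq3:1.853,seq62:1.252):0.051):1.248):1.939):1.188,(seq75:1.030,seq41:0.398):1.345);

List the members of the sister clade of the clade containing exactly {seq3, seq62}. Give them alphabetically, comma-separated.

The clade containing exactly {seq3, seq62} attaches to the tree at the node subtending (((seq56,seq48),seq10,(((((seq66,seq55),(seq15,seq72)),seq52),seq60),seq87)),(seq3,seq62)).
The other lineage descending from that same node — the sister group — is ((seq56,seq48),seq10,(((((seq66,seq55),(seq15,seq72)),seq52),seq60),seq87)); its 10 tips in alphabetical order are the answer.

seq10, seq15, seq48, seq52, seq55, seq56, seq60, seq66, seq72, seq87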